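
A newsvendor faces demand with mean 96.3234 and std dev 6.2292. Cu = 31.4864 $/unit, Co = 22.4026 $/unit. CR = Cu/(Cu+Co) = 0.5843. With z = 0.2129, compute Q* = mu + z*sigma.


CR = Cu/(Cu+Co) = 31.4864/(31.4864+22.4026) = 0.5843
z = 0.2129
Q* = 96.3234 + 0.2129 * 6.2292 = 97.6496

97.6496 units


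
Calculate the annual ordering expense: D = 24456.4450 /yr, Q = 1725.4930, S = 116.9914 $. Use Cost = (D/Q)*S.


Number of orders = D/Q = 14.1736
Cost = 14.1736 * 116.9914 = 1658.1891

1658.1891 $/yr


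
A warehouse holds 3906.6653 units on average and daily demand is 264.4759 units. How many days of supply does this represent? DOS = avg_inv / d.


DOS = 3906.6653 / 264.4759 = 14.7713

14.7713 days


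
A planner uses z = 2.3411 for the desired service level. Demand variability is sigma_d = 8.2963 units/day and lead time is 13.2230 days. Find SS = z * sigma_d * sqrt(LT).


sqrt(LT) = sqrt(13.2230) = 3.6363
SS = 2.3411 * 8.2963 * 3.6363 = 70.6268

70.6268 units


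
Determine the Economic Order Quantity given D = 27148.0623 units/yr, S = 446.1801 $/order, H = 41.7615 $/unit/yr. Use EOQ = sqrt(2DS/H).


2*D*S = 2 * 27148.0623 * 446.1801 = 24225850.3036
2*D*S/H = 580100.0995
EOQ = sqrt(580100.0995) = 761.6430

761.6430 units


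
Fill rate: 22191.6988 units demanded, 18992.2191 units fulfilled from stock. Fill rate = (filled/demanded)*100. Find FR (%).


FR = 18992.2191 / 22191.6988 * 100 = 85.5825

85.5825%


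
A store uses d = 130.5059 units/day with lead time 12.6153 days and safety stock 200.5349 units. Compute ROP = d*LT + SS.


d*LT = 130.5059 * 12.6153 = 1646.3711
ROP = 1646.3711 + 200.5349 = 1846.9060

1846.9060 units


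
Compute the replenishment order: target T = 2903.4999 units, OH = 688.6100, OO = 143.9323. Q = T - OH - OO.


Inventory position = OH + OO = 688.6100 + 143.9323 = 832.5423
Q = 2903.4999 - 832.5423 = 2070.9576

2070.9576 units


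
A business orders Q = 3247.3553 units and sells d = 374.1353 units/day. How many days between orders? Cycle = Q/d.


Cycle = 3247.3553 / 374.1353 = 8.6796

8.6796 days


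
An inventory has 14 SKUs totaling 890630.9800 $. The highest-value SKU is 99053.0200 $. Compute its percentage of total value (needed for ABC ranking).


Top item = 99053.0200
Total = 890630.9800
Percentage = 99053.0200 / 890630.9800 * 100 = 11.1217

11.1217%


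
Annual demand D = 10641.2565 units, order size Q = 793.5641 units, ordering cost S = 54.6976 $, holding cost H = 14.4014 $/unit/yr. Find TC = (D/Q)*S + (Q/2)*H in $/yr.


Ordering cost = D*S/Q = 733.4646
Holding cost = Q*H/2 = 5714.2170
TC = 733.4646 + 5714.2170 = 6447.6816

6447.6816 $/yr


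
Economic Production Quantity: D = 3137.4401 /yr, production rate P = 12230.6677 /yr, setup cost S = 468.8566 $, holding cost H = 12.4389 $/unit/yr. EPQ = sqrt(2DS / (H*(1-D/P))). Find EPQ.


1 - D/P = 1 - 0.2565 = 0.7435
H*(1-D/P) = 9.2480
2DS = 2942018.9960
EPQ = sqrt(318123.3898) = 564.0243

564.0243 units


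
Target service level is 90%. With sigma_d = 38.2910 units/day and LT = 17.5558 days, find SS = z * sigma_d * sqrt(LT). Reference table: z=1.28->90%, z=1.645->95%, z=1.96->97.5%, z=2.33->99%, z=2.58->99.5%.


From the table, SL = 90% corresponds to z = 1.28
sqrt(LT) = sqrt(17.5558) = 4.1900
SS = 1.28 * 38.2910 * 4.1900 = 205.3605

205.3605 units


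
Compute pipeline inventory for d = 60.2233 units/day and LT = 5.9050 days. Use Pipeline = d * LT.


Pipeline = 60.2233 * 5.9050 = 355.6186

355.6186 units


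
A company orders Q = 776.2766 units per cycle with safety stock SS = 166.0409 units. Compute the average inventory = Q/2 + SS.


Q/2 = 388.1383
Avg = 388.1383 + 166.0409 = 554.1792

554.1792 units


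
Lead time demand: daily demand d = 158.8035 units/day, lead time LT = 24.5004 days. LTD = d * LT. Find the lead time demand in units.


LTD = 158.8035 * 24.5004 = 3890.7493

3890.7493 units


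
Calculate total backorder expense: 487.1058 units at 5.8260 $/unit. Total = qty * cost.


Total = 487.1058 * 5.8260 = 2837.8784

2837.8784 $


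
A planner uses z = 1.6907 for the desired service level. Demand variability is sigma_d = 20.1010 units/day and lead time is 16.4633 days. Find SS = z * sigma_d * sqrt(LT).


sqrt(LT) = sqrt(16.4633) = 4.0575
SS = 1.6907 * 20.1010 * 4.0575 = 137.8931

137.8931 units


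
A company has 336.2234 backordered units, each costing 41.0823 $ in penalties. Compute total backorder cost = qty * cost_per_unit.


Total = 336.2234 * 41.0823 = 13812.8306

13812.8306 $


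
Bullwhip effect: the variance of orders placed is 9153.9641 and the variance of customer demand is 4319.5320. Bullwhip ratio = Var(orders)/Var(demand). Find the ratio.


BW = 9153.9641 / 4319.5320 = 2.1192

2.1192


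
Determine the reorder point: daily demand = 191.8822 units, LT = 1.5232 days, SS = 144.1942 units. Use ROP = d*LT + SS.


d*LT = 191.8822 * 1.5232 = 292.2750
ROP = 292.2750 + 144.1942 = 436.4692

436.4692 units


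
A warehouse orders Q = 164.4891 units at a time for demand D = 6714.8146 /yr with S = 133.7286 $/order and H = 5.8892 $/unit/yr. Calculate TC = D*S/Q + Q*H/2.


Ordering cost = D*S/Q = 5459.1019
Holding cost = Q*H/2 = 484.3546
TC = 5459.1019 + 484.3546 = 5943.4565

5943.4565 $/yr


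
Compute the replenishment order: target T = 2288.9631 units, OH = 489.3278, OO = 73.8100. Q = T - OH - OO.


Inventory position = OH + OO = 489.3278 + 73.8100 = 563.1378
Q = 2288.9631 - 563.1378 = 1725.8253

1725.8253 units


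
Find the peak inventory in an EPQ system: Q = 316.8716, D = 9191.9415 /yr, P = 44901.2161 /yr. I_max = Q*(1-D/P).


D/P = 0.2047
1 - D/P = 0.7953
I_max = 316.8716 * 0.7953 = 252.0033

252.0033 units


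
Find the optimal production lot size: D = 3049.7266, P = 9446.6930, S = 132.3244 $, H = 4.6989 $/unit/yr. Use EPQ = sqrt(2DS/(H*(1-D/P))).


1 - D/P = 1 - 0.3228 = 0.6772
H*(1-D/P) = 3.1819
2DS = 807106.4850
EPQ = sqrt(253653.2122) = 503.6400

503.6400 units


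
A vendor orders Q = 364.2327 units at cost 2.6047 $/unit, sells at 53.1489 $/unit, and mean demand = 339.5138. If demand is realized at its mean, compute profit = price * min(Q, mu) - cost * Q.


Sales at mu = min(364.2327, 339.5138) = 339.5138
Revenue = 53.1489 * 339.5138 = 18044.7850
Total cost = 2.6047 * 364.2327 = 948.7169
Profit = 18044.7850 - 948.7169 = 17096.0681

17096.0681 $


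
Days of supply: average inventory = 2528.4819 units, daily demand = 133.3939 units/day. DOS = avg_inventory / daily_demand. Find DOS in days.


DOS = 2528.4819 / 133.3939 = 18.9550

18.9550 days


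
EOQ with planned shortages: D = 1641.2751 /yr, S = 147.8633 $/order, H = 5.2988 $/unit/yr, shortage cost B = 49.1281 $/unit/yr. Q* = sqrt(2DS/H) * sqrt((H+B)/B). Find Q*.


sqrt(2DS/H) = 302.6545
sqrt((H+B)/B) = 1.0525
Q* = 302.6545 * 1.0525 = 318.5583

318.5583 units


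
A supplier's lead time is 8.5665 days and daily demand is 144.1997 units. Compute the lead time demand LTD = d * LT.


LTD = 144.1997 * 8.5665 = 1235.2867

1235.2867 units


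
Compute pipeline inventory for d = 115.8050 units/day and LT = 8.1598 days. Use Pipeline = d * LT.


Pipeline = 115.8050 * 8.1598 = 944.9456

944.9456 units


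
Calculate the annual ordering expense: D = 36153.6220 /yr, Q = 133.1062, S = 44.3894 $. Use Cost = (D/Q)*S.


Number of orders = D/Q = 271.6149
Cost = 271.6149 * 44.3894 = 12056.8207

12056.8207 $/yr


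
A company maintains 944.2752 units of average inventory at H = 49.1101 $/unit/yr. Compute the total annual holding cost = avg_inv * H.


Cost = 944.2752 * 49.1101 = 46373.4495

46373.4495 $/yr


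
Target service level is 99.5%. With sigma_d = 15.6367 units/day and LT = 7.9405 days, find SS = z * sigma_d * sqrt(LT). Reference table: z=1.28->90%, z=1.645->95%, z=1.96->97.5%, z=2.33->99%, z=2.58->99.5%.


From the table, SL = 99.5% corresponds to z = 2.58
sqrt(LT) = sqrt(7.9405) = 2.8179
SS = 2.58 * 15.6367 * 2.8179 = 113.6812

113.6812 units


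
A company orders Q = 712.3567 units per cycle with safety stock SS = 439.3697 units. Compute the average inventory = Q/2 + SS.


Q/2 = 356.1784
Avg = 356.1784 + 439.3697 = 795.5481

795.5481 units


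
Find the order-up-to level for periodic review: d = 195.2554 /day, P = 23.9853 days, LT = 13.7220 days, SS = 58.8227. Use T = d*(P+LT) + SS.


P + LT = 37.7073
d*(P+LT) = 195.2554 * 37.7073 = 7362.5539
T = 7362.5539 + 58.8227 = 7421.3766

7421.3766 units


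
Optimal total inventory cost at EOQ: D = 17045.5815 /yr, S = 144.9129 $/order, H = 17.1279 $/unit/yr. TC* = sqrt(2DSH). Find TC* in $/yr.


2*D*S*H = 84616095.8947
TC* = sqrt(84616095.8947) = 9198.7008

9198.7008 $/yr


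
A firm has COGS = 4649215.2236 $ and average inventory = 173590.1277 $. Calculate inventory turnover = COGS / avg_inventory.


Turnover = 4649215.2236 / 173590.1277 = 26.7827

26.7827


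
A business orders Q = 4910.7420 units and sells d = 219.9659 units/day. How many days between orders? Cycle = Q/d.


Cycle = 4910.7420 / 219.9659 = 22.3250

22.3250 days


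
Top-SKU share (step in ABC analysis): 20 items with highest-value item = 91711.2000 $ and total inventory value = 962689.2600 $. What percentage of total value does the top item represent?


Top item = 91711.2000
Total = 962689.2600
Percentage = 91711.2000 / 962689.2600 * 100 = 9.5266

9.5266%


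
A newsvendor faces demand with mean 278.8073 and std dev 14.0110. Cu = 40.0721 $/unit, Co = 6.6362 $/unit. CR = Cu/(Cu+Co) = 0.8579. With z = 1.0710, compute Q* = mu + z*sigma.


CR = Cu/(Cu+Co) = 40.0721/(40.0721+6.6362) = 0.8579
z = 1.0710
Q* = 278.8073 + 1.0710 * 14.0110 = 293.8131

293.8131 units


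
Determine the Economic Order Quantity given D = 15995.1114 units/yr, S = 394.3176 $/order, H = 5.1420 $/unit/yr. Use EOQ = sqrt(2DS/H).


2*D*S = 2 * 15995.1114 * 394.3176 = 12614307.8780
2*D*S/H = 2453190.9525
EOQ = sqrt(2453190.9525) = 1566.2666

1566.2666 units


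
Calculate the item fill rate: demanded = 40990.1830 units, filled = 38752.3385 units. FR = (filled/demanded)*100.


FR = 38752.3385 / 40990.1830 * 100 = 94.5405

94.5405%


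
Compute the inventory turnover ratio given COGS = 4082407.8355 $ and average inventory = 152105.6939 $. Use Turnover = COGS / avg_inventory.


Turnover = 4082407.8355 / 152105.6939 = 26.8393

26.8393


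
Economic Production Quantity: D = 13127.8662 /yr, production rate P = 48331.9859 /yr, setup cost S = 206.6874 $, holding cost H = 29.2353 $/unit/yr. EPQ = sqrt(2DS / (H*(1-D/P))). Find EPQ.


1 - D/P = 1 - 0.2716 = 0.7284
H*(1-D/P) = 21.2944
2DS = 5426729.0649
EPQ = sqrt(254842.4290) = 504.8192

504.8192 units


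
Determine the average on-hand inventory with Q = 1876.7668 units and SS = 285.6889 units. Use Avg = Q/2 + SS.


Q/2 = 938.3834
Avg = 938.3834 + 285.6889 = 1224.0723

1224.0723 units


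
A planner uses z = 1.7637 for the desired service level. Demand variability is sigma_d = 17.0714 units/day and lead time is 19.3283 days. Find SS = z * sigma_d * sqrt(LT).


sqrt(LT) = sqrt(19.3283) = 4.3964
SS = 1.7637 * 17.0714 * 4.3964 = 132.3703

132.3703 units


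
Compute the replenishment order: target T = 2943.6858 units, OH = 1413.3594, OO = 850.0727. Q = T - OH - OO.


Inventory position = OH + OO = 1413.3594 + 850.0727 = 2263.4321
Q = 2943.6858 - 2263.4321 = 680.2537

680.2537 units


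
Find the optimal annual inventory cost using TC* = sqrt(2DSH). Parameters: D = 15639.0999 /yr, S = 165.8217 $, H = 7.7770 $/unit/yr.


2*D*S*H = 40336221.3594
TC* = sqrt(40336221.3594) = 6351.0803

6351.0803 $/yr


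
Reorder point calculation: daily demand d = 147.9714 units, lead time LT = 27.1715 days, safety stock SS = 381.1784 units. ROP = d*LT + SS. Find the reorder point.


d*LT = 147.9714 * 27.1715 = 4020.6049
ROP = 4020.6049 + 381.1784 = 4401.7833

4401.7833 units


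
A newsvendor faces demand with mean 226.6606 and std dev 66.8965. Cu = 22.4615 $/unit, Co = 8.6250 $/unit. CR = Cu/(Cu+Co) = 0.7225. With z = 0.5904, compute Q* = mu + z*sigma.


CR = Cu/(Cu+Co) = 22.4615/(22.4615+8.6250) = 0.7225
z = 0.5904
Q* = 226.6606 + 0.5904 * 66.8965 = 266.1563

266.1563 units


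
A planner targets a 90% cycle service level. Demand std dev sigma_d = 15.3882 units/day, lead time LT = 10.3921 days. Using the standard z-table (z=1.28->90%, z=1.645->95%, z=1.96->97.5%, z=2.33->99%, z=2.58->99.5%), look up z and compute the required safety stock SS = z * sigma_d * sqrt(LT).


From the table, SL = 90% corresponds to z = 1.28
sqrt(LT) = sqrt(10.3921) = 3.2237
SS = 1.28 * 15.3882 * 3.2237 = 63.4965

63.4965 units


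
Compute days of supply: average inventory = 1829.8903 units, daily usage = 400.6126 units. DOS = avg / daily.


DOS = 1829.8903 / 400.6126 = 4.5677

4.5677 days


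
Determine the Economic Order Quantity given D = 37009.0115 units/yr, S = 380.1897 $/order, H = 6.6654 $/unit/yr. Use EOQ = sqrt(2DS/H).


2*D*S = 2 * 37009.0115 * 380.1897 = 28140889.9590
2*D*S/H = 4221935.6616
EOQ = sqrt(4221935.6616) = 2054.7349

2054.7349 units


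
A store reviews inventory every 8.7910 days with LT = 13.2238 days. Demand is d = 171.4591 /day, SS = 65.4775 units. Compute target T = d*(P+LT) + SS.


P + LT = 22.0148
d*(P+LT) = 171.4591 * 22.0148 = 3774.6378
T = 3774.6378 + 65.4775 = 3840.1153

3840.1153 units


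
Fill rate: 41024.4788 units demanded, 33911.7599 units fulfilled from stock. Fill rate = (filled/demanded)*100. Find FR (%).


FR = 33911.7599 / 41024.4788 * 100 = 82.6623

82.6623%


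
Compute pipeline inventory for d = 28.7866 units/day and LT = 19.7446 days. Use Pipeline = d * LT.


Pipeline = 28.7866 * 19.7446 = 568.3799

568.3799 units


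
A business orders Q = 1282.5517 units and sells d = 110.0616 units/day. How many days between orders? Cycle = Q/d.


Cycle = 1282.5517 / 110.0616 = 11.6530

11.6530 days


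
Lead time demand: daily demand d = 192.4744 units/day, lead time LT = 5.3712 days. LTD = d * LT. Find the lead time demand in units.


LTD = 192.4744 * 5.3712 = 1033.8185

1033.8185 units


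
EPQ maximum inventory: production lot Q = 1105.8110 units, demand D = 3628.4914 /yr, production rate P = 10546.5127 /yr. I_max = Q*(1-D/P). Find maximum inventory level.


D/P = 0.3440
1 - D/P = 0.6560
I_max = 1105.8110 * 0.6560 = 725.3605

725.3605 units


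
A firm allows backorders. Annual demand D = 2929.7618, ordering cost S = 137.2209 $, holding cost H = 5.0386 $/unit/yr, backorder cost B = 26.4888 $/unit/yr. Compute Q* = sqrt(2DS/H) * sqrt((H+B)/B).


sqrt(2DS/H) = 399.4720
sqrt((H+B)/B) = 1.0910
Q* = 399.4720 * 1.0910 = 435.8121

435.8121 units


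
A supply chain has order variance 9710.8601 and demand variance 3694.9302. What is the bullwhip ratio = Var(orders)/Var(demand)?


BW = 9710.8601 / 3694.9302 = 2.6282

2.6282


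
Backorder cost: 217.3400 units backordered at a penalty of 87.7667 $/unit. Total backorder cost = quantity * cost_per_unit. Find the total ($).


Total = 217.3400 * 87.7667 = 19075.2146

19075.2146 $


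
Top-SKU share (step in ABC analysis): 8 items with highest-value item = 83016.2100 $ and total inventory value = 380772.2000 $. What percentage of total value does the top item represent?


Top item = 83016.2100
Total = 380772.2000
Percentage = 83016.2100 / 380772.2000 * 100 = 21.8021

21.8021%


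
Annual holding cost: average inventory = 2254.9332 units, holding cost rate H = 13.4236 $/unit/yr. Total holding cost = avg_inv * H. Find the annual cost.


Cost = 2254.9332 * 13.4236 = 30269.3213

30269.3213 $/yr


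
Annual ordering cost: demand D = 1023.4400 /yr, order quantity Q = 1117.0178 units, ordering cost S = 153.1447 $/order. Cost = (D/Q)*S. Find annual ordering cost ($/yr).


Number of orders = D/Q = 0.9162
Cost = 0.9162 * 153.1447 = 140.3151

140.3151 $/yr


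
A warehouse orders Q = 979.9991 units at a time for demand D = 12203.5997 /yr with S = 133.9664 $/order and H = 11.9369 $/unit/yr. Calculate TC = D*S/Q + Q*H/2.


Ordering cost = D*S/Q = 1668.2386
Holding cost = Q*H/2 = 5849.0756
TC = 1668.2386 + 5849.0756 = 7517.3142

7517.3142 $/yr


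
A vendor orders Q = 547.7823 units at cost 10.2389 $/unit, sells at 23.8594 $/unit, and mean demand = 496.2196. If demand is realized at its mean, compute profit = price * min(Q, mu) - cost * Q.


Sales at mu = min(547.7823, 496.2196) = 496.2196
Revenue = 23.8594 * 496.2196 = 11839.5019
Total cost = 10.2389 * 547.7823 = 5608.6882
Profit = 11839.5019 - 5608.6882 = 6230.8137

6230.8137 $


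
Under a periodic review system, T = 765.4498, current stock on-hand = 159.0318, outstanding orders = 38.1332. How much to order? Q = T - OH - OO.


Inventory position = OH + OO = 159.0318 + 38.1332 = 197.1650
Q = 765.4498 - 197.1650 = 568.2848

568.2848 units


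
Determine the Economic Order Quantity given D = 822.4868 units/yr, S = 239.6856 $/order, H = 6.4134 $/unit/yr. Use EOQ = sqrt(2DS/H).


2*D*S = 2 * 822.4868 * 239.6856 = 394276.4843
2*D*S/H = 61476.9832
EOQ = sqrt(61476.9832) = 247.9455

247.9455 units


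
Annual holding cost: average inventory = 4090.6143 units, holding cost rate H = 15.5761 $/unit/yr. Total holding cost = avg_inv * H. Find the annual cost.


Cost = 4090.6143 * 15.5761 = 63715.8174

63715.8174 $/yr


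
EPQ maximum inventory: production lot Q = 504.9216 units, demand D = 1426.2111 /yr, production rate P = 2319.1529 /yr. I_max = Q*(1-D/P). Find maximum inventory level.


D/P = 0.6150
1 - D/P = 0.3850
I_max = 504.9216 * 0.3850 = 194.4096

194.4096 units


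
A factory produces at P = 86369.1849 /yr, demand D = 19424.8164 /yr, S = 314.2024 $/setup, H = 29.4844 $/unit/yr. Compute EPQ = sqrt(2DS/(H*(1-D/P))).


1 - D/P = 1 - 0.2249 = 0.7751
H*(1-D/P) = 22.8532
2DS = 12206647.8649
EPQ = sqrt(534132.3644) = 730.8436

730.8436 units


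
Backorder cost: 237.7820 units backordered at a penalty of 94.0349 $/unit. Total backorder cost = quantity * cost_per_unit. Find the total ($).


Total = 237.7820 * 94.0349 = 22359.8066

22359.8066 $


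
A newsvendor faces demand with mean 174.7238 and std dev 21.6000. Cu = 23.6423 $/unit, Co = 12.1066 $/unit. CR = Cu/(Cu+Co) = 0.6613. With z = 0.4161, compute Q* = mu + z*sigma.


CR = Cu/(Cu+Co) = 23.6423/(23.6423+12.1066) = 0.6613
z = 0.4161
Q* = 174.7238 + 0.4161 * 21.6000 = 183.7116

183.7116 units


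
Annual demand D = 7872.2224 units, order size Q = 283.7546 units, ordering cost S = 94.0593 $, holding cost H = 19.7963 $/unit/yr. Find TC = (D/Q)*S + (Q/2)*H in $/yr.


Ordering cost = D*S/Q = 2609.4933
Holding cost = Q*H/2 = 2808.6456
TC = 2609.4933 + 2808.6456 = 5418.1389

5418.1389 $/yr


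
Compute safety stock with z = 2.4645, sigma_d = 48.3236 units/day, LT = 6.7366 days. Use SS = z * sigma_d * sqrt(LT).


sqrt(LT) = sqrt(6.7366) = 2.5955
SS = 2.4645 * 48.3236 * 2.5955 = 309.1067

309.1067 units


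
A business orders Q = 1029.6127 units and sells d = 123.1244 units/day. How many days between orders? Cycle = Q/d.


Cycle = 1029.6127 / 123.1244 = 8.3624

8.3624 days


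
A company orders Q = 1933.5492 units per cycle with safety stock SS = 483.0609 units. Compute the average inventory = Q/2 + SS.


Q/2 = 966.7746
Avg = 966.7746 + 483.0609 = 1449.8355

1449.8355 units


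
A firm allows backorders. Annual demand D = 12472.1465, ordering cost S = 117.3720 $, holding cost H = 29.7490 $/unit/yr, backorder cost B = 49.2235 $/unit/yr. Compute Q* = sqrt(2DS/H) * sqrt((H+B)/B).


sqrt(2DS/H) = 313.7124
sqrt((H+B)/B) = 1.2666
Q* = 313.7124 * 1.2666 = 397.3593

397.3593 units


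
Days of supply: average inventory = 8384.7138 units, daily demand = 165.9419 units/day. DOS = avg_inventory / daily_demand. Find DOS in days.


DOS = 8384.7138 / 165.9419 = 50.5280

50.5280 days


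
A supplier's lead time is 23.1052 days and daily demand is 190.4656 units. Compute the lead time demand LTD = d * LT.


LTD = 190.4656 * 23.1052 = 4400.7458

4400.7458 units


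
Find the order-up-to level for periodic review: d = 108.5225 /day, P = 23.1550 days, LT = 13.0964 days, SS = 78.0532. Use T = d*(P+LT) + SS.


P + LT = 36.2514
d*(P+LT) = 108.5225 * 36.2514 = 3934.0926
T = 3934.0926 + 78.0532 = 4012.1458

4012.1458 units


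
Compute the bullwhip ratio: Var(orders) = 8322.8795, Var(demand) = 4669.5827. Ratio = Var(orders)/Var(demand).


BW = 8322.8795 / 4669.5827 = 1.7824

1.7824


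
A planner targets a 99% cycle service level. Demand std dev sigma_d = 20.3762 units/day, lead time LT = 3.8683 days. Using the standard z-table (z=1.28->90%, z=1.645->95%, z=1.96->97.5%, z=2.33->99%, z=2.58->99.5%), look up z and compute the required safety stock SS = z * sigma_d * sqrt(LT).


From the table, SL = 99% corresponds to z = 2.33
sqrt(LT) = sqrt(3.8683) = 1.9668
SS = 2.33 * 20.3762 * 1.9668 = 93.3768

93.3768 units


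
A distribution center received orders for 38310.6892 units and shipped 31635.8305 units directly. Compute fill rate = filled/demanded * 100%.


FR = 31635.8305 / 38310.6892 * 100 = 82.5770

82.5770%


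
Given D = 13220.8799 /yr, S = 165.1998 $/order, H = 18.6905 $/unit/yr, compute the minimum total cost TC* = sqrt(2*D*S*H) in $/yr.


2*D*S*H = 81643345.5048
TC* = sqrt(81643345.5048) = 9035.6707

9035.6707 $/yr


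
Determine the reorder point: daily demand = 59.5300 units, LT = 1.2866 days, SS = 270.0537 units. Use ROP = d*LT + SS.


d*LT = 59.5300 * 1.2866 = 76.5913
ROP = 76.5913 + 270.0537 = 346.6450

346.6450 units


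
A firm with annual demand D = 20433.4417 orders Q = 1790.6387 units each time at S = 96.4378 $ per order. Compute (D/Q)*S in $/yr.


Number of orders = D/Q = 11.4113
Cost = 11.4113 * 96.4378 = 1100.4767

1100.4767 $/yr


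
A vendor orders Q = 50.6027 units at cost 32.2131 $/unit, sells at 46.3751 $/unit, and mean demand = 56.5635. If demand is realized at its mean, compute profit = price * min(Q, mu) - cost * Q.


Sales at mu = min(50.6027, 56.5635) = 50.6027
Revenue = 46.3751 * 50.6027 = 2346.7053
Total cost = 32.2131 * 50.6027 = 1630.0698
Profit = 2346.7053 - 1630.0698 = 716.6354

716.6354 $


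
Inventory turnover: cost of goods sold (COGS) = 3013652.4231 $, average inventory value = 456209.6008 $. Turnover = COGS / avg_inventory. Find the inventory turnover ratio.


Turnover = 3013652.4231 / 456209.6008 = 6.6059

6.6059


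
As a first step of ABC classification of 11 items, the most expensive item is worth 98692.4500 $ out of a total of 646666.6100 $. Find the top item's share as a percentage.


Top item = 98692.4500
Total = 646666.6100
Percentage = 98692.4500 / 646666.6100 * 100 = 15.2617

15.2617%


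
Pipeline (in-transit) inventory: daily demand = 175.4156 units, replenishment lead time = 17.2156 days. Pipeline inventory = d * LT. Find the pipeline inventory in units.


Pipeline = 175.4156 * 17.2156 = 3019.8848

3019.8848 units


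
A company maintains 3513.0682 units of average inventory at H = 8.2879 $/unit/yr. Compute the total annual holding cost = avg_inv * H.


Cost = 3513.0682 * 8.2879 = 29115.9579

29115.9579 $/yr


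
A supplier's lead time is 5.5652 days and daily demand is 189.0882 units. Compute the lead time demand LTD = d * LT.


LTD = 189.0882 * 5.5652 = 1052.3137

1052.3137 units


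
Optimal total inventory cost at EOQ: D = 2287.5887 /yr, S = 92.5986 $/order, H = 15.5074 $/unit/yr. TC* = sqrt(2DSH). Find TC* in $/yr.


2*D*S*H = 6569787.8880
TC* = sqrt(6569787.8880) = 2563.1597

2563.1597 $/yr


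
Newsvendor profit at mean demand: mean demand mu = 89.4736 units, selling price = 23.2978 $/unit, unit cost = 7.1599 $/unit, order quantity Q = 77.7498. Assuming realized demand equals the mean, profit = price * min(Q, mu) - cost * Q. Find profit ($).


Sales at mu = min(77.7498, 89.4736) = 77.7498
Revenue = 23.2978 * 77.7498 = 1811.3993
Total cost = 7.1599 * 77.7498 = 556.6808
Profit = 1811.3993 - 556.6808 = 1254.7185

1254.7185 $


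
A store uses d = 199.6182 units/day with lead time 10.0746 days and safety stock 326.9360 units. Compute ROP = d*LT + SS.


d*LT = 199.6182 * 10.0746 = 2011.0735
ROP = 2011.0735 + 326.9360 = 2338.0095

2338.0095 units


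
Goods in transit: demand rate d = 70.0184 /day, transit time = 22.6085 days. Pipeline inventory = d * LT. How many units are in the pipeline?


Pipeline = 70.0184 * 22.6085 = 1583.0110

1583.0110 units


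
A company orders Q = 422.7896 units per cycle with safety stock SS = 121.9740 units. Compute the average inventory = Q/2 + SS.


Q/2 = 211.3948
Avg = 211.3948 + 121.9740 = 333.3688

333.3688 units


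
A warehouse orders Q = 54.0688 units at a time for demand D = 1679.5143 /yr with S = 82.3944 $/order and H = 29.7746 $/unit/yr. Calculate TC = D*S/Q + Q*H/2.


Ordering cost = D*S/Q = 2559.3794
Holding cost = Q*H/2 = 804.9384
TC = 2559.3794 + 804.9384 = 3364.3178

3364.3178 $/yr


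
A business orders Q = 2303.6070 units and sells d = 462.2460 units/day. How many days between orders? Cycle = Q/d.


Cycle = 2303.6070 / 462.2460 = 4.9835

4.9835 days


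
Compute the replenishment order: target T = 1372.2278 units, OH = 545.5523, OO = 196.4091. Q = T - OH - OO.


Inventory position = OH + OO = 545.5523 + 196.4091 = 741.9614
Q = 1372.2278 - 741.9614 = 630.2664

630.2664 units


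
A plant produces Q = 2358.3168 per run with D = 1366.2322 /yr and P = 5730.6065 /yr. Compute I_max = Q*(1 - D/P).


D/P = 0.2384
1 - D/P = 0.7616
I_max = 2358.3168 * 0.7616 = 1796.0712

1796.0712 units


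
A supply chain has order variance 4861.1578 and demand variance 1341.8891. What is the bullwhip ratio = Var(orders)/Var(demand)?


BW = 4861.1578 / 1341.8891 = 3.6226

3.6226


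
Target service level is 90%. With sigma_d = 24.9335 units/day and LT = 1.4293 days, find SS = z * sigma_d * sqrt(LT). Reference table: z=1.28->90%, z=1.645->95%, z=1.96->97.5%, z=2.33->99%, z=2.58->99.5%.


From the table, SL = 90% corresponds to z = 1.28
sqrt(LT) = sqrt(1.4293) = 1.1955
SS = 1.28 * 24.9335 * 1.1955 = 38.1553

38.1553 units


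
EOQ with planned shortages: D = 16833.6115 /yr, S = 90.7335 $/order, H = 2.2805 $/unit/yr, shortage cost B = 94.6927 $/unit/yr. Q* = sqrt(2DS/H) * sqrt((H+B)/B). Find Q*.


sqrt(2DS/H) = 1157.3706
sqrt((H+B)/B) = 1.0120
Q* = 1157.3706 * 1.0120 = 1171.2242

1171.2242 units


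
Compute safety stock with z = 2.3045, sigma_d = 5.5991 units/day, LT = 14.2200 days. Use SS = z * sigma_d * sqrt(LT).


sqrt(LT) = sqrt(14.2200) = 3.7709
SS = 2.3045 * 5.5991 * 3.7709 = 48.6569

48.6569 units


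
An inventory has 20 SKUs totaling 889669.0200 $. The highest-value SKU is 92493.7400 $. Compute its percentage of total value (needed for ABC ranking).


Top item = 92493.7400
Total = 889669.0200
Percentage = 92493.7400 / 889669.0200 * 100 = 10.3964

10.3964%


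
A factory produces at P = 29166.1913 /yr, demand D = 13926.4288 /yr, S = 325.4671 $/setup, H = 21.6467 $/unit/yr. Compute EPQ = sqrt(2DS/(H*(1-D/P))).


1 - D/P = 1 - 0.4775 = 0.5225
H*(1-D/P) = 11.3107
2DS = 9065188.7898
EPQ = sqrt(801468.9019) = 895.2480

895.2480 units


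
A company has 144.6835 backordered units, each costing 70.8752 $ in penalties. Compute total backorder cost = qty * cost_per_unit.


Total = 144.6835 * 70.8752 = 10254.4720

10254.4720 $


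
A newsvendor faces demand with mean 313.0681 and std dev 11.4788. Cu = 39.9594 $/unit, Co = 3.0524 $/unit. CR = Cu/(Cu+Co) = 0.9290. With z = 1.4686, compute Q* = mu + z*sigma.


CR = Cu/(Cu+Co) = 39.9594/(39.9594+3.0524) = 0.9290
z = 1.4686
Q* = 313.0681 + 1.4686 * 11.4788 = 329.9259

329.9259 units


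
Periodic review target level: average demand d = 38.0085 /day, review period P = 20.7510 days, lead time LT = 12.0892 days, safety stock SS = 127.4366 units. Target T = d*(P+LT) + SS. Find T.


P + LT = 32.8402
d*(P+LT) = 38.0085 * 32.8402 = 1248.2067
T = 1248.2067 + 127.4366 = 1375.6433

1375.6433 units


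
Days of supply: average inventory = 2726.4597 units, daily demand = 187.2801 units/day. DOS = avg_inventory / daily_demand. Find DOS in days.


DOS = 2726.4597 / 187.2801 = 14.5582

14.5582 days


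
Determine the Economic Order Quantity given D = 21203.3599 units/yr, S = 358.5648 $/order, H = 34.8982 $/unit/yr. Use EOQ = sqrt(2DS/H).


2*D*S = 2 * 21203.3599 * 358.5648 = 15205557.0037
2*D*S/H = 435711.7847
EOQ = sqrt(435711.7847) = 660.0847

660.0847 units


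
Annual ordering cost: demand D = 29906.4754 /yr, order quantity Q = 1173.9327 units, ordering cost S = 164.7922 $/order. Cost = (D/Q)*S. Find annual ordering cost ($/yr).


Number of orders = D/Q = 25.4755
Cost = 25.4755 * 164.7922 = 4198.1571

4198.1571 $/yr


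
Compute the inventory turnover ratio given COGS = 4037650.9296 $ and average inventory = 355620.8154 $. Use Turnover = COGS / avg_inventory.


Turnover = 4037650.9296 / 355620.8154 = 11.3538

11.3538


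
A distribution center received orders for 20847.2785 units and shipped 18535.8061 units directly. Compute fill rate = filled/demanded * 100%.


FR = 18535.8061 / 20847.2785 * 100 = 88.9124

88.9124%


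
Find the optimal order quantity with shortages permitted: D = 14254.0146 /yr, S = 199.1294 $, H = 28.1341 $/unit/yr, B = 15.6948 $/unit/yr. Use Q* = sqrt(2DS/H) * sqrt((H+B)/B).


sqrt(2DS/H) = 449.1949
sqrt((H+B)/B) = 1.6711
Q* = 449.1949 * 1.6711 = 750.6494

750.6494 units


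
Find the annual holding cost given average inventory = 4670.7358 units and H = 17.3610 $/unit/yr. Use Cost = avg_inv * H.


Cost = 4670.7358 * 17.3610 = 81088.6442

81088.6442 $/yr


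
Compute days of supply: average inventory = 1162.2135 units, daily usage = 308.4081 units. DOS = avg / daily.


DOS = 1162.2135 / 308.4081 = 3.7684

3.7684 days


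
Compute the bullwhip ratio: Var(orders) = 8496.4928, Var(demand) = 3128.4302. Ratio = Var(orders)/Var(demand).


BW = 8496.4928 / 3128.4302 = 2.7159

2.7159


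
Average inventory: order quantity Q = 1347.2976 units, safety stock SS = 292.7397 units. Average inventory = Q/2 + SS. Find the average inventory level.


Q/2 = 673.6488
Avg = 673.6488 + 292.7397 = 966.3885

966.3885 units


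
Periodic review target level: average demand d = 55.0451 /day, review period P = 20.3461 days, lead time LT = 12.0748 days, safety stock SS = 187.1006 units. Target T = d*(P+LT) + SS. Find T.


P + LT = 32.4209
d*(P+LT) = 55.0451 * 32.4209 = 1784.6117
T = 1784.6117 + 187.1006 = 1971.7123

1971.7123 units


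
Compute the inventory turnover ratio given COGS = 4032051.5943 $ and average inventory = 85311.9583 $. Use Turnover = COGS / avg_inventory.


Turnover = 4032051.5943 / 85311.9583 = 47.2624

47.2624


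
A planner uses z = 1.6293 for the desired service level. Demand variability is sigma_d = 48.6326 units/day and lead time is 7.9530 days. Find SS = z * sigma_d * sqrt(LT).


sqrt(LT) = sqrt(7.9530) = 2.8201
SS = 1.6293 * 48.6326 * 2.8201 = 223.4570

223.4570 units


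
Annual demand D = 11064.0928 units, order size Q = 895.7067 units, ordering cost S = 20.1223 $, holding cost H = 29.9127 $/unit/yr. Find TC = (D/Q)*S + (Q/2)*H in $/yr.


Ordering cost = D*S/Q = 248.5579
Holding cost = Q*H/2 = 13396.5029
TC = 248.5579 + 13396.5029 = 13645.0608

13645.0608 $/yr


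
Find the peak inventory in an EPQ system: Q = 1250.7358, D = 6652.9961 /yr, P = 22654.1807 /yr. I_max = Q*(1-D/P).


D/P = 0.2937
1 - D/P = 0.7063
I_max = 1250.7358 * 0.7063 = 883.4243

883.4243 units


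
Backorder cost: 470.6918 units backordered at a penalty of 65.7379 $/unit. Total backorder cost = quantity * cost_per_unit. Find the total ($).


Total = 470.6918 * 65.7379 = 30942.2905

30942.2905 $


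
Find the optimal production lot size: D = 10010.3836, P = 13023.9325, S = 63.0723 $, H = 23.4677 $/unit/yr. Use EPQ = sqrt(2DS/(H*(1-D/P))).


1 - D/P = 1 - 0.7686 = 0.2314
H*(1-D/P) = 5.4301
2DS = 1262755.8351
EPQ = sqrt(232548.0756) = 482.2324

482.2324 units


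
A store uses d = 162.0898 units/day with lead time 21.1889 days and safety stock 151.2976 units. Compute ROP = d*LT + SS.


d*LT = 162.0898 * 21.1889 = 3434.5046
ROP = 3434.5046 + 151.2976 = 3585.8022

3585.8022 units


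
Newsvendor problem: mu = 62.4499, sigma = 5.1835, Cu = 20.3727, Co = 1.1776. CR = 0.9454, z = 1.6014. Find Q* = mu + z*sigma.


CR = Cu/(Cu+Co) = 20.3727/(20.3727+1.1776) = 0.9454
z = 1.6014
Q* = 62.4499 + 1.6014 * 5.1835 = 70.7508

70.7508 units


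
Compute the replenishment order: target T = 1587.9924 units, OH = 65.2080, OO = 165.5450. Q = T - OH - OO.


Inventory position = OH + OO = 65.2080 + 165.5450 = 230.7530
Q = 1587.9924 - 230.7530 = 1357.2394

1357.2394 units


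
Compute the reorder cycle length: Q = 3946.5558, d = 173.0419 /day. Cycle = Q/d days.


Cycle = 3946.5558 / 173.0419 = 22.8069

22.8069 days


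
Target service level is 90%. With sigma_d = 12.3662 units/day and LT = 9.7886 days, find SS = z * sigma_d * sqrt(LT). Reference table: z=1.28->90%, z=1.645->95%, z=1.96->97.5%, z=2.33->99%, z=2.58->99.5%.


From the table, SL = 90% corresponds to z = 1.28
sqrt(LT) = sqrt(9.7886) = 3.1287
SS = 1.28 * 12.3662 * 3.1287 = 49.5230

49.5230 units


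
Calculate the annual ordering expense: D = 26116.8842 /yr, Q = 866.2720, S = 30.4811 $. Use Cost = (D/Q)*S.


Number of orders = D/Q = 30.1486
Cost = 30.1486 * 30.4811 = 918.9624

918.9624 $/yr


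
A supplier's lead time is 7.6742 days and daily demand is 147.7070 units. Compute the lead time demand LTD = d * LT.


LTD = 147.7070 * 7.6742 = 1133.5331

1133.5331 units


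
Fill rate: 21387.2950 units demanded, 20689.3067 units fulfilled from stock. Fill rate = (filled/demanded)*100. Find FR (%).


FR = 20689.3067 / 21387.2950 * 100 = 96.7364

96.7364%


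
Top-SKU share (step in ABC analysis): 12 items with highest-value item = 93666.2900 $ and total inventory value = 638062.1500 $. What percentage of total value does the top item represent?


Top item = 93666.2900
Total = 638062.1500
Percentage = 93666.2900 / 638062.1500 * 100 = 14.6798

14.6798%


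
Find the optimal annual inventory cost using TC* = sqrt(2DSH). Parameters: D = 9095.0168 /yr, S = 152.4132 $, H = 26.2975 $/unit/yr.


2*D*S*H = 72907221.3218
TC* = sqrt(72907221.3218) = 8538.5726

8538.5726 $/yr


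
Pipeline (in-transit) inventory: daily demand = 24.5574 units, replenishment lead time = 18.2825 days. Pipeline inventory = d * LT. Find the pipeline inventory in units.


Pipeline = 24.5574 * 18.2825 = 448.9707

448.9707 units


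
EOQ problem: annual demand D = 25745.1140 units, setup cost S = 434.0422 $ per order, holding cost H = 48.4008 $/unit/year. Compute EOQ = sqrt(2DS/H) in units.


2*D*S = 2 * 25745.1140 * 434.0422 = 22348931.8396
2*D*S/H = 461747.1579
EOQ = sqrt(461747.1579) = 679.5198

679.5198 units


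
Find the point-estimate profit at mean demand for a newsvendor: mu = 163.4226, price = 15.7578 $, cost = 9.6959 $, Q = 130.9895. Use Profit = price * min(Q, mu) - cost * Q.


Sales at mu = min(130.9895, 163.4226) = 130.9895
Revenue = 15.7578 * 130.9895 = 2064.1063
Total cost = 9.6959 * 130.9895 = 1270.0611
Profit = 2064.1063 - 1270.0611 = 794.0453

794.0453 $


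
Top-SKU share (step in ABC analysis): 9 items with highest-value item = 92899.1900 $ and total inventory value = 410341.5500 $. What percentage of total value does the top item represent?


Top item = 92899.1900
Total = 410341.5500
Percentage = 92899.1900 / 410341.5500 * 100 = 22.6395

22.6395%


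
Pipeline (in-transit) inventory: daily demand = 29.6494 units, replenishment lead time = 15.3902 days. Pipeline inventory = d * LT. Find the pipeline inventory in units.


Pipeline = 29.6494 * 15.3902 = 456.3102

456.3102 units


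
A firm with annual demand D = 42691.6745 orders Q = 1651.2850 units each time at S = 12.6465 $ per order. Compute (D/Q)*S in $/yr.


Number of orders = D/Q = 25.8536
Cost = 25.8536 * 12.6465 = 326.9576

326.9576 $/yr


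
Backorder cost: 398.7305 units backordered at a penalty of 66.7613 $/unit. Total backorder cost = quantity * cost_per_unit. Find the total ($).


Total = 398.7305 * 66.7613 = 26619.7665

26619.7665 $


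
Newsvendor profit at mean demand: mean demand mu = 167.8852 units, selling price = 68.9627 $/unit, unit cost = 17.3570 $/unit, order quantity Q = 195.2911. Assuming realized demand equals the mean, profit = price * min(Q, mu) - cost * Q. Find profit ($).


Sales at mu = min(195.2911, 167.8852) = 167.8852
Revenue = 68.9627 * 167.8852 = 11577.8167
Total cost = 17.3570 * 195.2911 = 3389.6676
Profit = 11577.8167 - 3389.6676 = 8188.1491

8188.1491 $


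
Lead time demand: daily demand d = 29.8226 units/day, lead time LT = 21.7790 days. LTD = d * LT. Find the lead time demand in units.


LTD = 29.8226 * 21.7790 = 649.5064

649.5064 units


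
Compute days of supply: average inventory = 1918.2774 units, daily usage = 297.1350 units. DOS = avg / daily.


DOS = 1918.2774 / 297.1350 = 6.4559

6.4559 days


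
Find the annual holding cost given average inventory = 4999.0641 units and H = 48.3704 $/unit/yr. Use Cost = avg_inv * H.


Cost = 4999.0641 * 48.3704 = 241806.7301

241806.7301 $/yr


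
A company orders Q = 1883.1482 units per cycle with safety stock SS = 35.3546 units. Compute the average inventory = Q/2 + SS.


Q/2 = 941.5741
Avg = 941.5741 + 35.3546 = 976.9287

976.9287 units


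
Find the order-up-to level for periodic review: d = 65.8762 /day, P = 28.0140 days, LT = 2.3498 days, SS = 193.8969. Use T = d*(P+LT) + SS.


P + LT = 30.3638
d*(P+LT) = 65.8762 * 30.3638 = 2000.2518
T = 2000.2518 + 193.8969 = 2194.1487

2194.1487 units


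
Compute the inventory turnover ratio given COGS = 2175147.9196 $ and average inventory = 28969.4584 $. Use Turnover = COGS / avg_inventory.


Turnover = 2175147.9196 / 28969.4584 = 75.0842

75.0842


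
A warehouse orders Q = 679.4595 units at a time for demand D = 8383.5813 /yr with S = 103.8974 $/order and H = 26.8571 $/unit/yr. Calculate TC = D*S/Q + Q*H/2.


Ordering cost = D*S/Q = 1281.9488
Holding cost = Q*H/2 = 9124.1559
TC = 1281.9488 + 9124.1559 = 10406.1047

10406.1047 $/yr


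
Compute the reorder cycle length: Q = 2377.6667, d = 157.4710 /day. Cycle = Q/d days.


Cycle = 2377.6667 / 157.4710 = 15.0991

15.0991 days


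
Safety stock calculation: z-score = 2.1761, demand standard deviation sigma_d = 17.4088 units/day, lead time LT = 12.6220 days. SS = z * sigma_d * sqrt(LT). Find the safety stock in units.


sqrt(LT) = sqrt(12.6220) = 3.5527
SS = 2.1761 * 17.4088 * 3.5527 = 134.5897

134.5897 units


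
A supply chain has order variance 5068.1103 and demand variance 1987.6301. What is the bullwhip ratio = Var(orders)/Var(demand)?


BW = 5068.1103 / 1987.6301 = 2.5498

2.5498


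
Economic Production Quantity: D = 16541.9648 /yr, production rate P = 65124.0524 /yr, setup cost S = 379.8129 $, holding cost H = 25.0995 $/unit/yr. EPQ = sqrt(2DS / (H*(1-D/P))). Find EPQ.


1 - D/P = 1 - 0.2540 = 0.7460
H*(1-D/P) = 18.7241
2DS = 12565703.2448
EPQ = sqrt(671099.5897) = 819.2067

819.2067 units


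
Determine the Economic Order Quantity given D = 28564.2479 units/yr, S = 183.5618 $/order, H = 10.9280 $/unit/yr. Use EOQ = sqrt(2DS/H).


2*D*S = 2 * 28564.2479 * 183.5618 = 10486609.5203
2*D*S/H = 959609.2167
EOQ = sqrt(959609.2167) = 979.5965

979.5965 units


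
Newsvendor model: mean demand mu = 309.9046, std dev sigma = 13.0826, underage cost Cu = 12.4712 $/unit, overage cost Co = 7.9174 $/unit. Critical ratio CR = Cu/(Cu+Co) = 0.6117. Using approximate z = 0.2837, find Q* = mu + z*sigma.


CR = Cu/(Cu+Co) = 12.4712/(12.4712+7.9174) = 0.6117
z = 0.2837
Q* = 309.9046 + 0.2837 * 13.0826 = 313.6161

313.6161 units
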